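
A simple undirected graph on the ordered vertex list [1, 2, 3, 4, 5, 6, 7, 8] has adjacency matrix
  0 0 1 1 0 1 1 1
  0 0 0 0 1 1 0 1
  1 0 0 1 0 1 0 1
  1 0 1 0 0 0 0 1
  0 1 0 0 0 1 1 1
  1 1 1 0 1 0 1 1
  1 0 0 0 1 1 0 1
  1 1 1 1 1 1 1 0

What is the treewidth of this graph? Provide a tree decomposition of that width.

Every bag has size at most 4, so the width is 4 − 1 = 3 and tw(G) ≤ 3. Conversely, {1, 3, 4, 8} is a clique of size 4, and the vertices of any clique must share a bag in every tree decomposition; so some bag has ≥ 4 vertices and tw(G) ≥ 3. The upper and lower bounds meet at 3, so that is the treewidth.

Treewidth 3.
Bags: B1 = {1, 6, 7, 8}  B2 = {5, 6, 7, 8}  B3 = {1, 3, 6, 8}  B4 = {1, 3, 4, 8}  B5 = {2, 5, 6, 8}
Tree: B1–B2, B1–B3, B3–B4, B2–B5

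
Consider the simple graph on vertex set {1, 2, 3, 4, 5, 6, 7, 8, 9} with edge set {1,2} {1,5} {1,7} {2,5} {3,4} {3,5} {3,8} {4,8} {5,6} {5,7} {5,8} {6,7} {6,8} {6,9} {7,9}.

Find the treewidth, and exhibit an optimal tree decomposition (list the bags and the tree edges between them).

Treewidth 2.
Bags: B1 = {5, 6, 8}  B2 = {5, 6, 7}  B3 = {1, 5, 7}  B4 = {3, 5, 8}  B5 = {6, 7, 9}  B6 = {3, 4, 8}  B7 = {1, 2, 5}
Tree: B1–B2, B2–B3, B1–B4, B2–B5, B4–B6, B3–B7

Each bag holds 3 vertices, so the decomposition has width 2, which upper-bounds the treewidth. For the lower bound, the 3 vertices {6, 7, 9} are pairwise adjacent, and any tree decomposition puts a clique entirely inside one bag — forcing width ≥ 2. Hence tw(G) = 2 exactly.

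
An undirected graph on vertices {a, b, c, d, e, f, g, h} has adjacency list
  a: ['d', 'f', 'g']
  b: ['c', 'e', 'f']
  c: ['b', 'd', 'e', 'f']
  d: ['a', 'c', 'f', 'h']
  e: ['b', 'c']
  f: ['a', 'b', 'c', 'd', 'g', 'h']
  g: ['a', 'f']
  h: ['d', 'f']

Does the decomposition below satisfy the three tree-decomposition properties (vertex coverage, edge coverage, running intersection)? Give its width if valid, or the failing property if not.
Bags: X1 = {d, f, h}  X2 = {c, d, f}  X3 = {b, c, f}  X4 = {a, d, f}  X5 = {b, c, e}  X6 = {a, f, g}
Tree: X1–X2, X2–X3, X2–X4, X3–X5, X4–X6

Checking the three conditions: (i) the bags cover all of {a, b, c, d, e, f, g, h}; (ii) for each edge, some bag contains both endpoints; (iii) the bags containing any fixed vertex form a subtree. All hold, so the decomposition is valid with width 3 − 1 = 2.

Yes; width 2.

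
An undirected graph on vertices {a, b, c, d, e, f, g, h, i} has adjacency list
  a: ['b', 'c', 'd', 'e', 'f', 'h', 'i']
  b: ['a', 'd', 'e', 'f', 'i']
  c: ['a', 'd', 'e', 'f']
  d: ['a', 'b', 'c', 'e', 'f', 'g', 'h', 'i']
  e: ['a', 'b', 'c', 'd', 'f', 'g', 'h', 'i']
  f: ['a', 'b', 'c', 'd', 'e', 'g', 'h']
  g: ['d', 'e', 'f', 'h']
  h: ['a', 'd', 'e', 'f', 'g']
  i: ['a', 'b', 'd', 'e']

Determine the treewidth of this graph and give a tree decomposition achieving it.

Treewidth 4.
Bags: B1 = {a, b, d, e, f}  B2 = {a, c, d, e, f}  B3 = {a, d, e, f, h}  B4 = {a, b, d, e, i}  B5 = {d, e, f, g, h}
Tree: B1–B2, B1–B3, B1–B4, B3–B5

The largest bag has 5 vertices, giving width 4; this decomposition certifies tw(G) ≤ 4. For the lower bound, the 5 vertices {d, e, f, g, h} are pairwise adjacent, and any tree decomposition puts a clique entirely inside one bag — forcing width ≥ 4. The upper and lower bounds meet at 4, so that is the treewidth.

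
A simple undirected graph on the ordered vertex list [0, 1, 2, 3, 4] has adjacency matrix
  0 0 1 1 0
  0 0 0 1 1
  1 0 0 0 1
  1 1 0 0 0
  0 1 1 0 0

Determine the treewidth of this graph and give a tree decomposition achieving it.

Each bag holds 3 vertices, so the decomposition has width 2, which upper-bounds the treewidth. For the lower bound, G contains the cycle 3–0–2–4–1–3, so G is not a forest; only forests have treewidth ≤ 1, hence tw(G) ≥ 2. Combining the bounds, tw(G) = 2.

Treewidth 2.
Bags: B1 = {0, 2, 3}  B2 = {2, 3, 4}  B3 = {1, 3, 4}
Tree: B1–B2, B2–B3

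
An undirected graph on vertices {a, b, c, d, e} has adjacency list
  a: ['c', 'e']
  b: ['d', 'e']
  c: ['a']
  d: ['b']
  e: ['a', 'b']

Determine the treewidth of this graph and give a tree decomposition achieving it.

Treewidth 1.
One optimal decomposition is:
Bags: B1 = {b, d}  B2 = {b, e}  B3 = {a, e}  B4 = {a, c}
Tree: B1–B2, B2–B3, B3–B4

Every bag has size at most 2, so the width is 2 − 1 = 1 and tw(G) ≤ 1. G has an edge, so its treewidth is at least 1. Therefore the treewidth is 1.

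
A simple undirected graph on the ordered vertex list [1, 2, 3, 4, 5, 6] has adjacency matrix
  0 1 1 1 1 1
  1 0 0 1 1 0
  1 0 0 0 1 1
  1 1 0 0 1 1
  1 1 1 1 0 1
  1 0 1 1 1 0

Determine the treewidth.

3

A width-3 tree decomposition is:
Bags: B1 = {1, 3, 5, 6}  B2 = {1, 4, 5, 6}  B3 = {1, 2, 4, 5}
Tree: B1–B2, B2–B3
The largest bag has 4 vertices, giving width 3; this decomposition certifies tw(G) ≤ 3. For the lower bound, the 4 vertices {1, 3, 5, 6} are pairwise adjacent, and any tree decomposition puts a clique entirely inside one bag — forcing width ≥ 3. The upper and lower bounds meet at 3, so that is the treewidth.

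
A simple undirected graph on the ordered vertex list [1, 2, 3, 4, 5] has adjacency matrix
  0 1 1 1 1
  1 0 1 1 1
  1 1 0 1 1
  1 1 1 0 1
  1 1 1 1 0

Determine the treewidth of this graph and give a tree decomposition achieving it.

Treewidth 4.
Bags: B1 = {1, 2, 3, 4, 5}
Tree: (single bag)

A single bag containing all 5 vertices is trivially a valid decomposition of width 4. On the other hand G contains the 5-clique {1, 2, 3, 4, 5}. A clique must lie in a single bag of any decomposition, so no decomposition can have width below 4. Therefore the treewidth is 4.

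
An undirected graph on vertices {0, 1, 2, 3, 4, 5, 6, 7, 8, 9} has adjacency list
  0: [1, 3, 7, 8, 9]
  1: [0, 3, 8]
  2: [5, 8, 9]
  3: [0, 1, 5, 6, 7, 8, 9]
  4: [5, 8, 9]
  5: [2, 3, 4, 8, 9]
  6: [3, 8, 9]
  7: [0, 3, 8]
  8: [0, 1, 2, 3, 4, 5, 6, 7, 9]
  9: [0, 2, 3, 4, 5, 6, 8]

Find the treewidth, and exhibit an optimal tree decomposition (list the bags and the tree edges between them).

Treewidth 3.
Bags: B1 = {0, 3, 8, 9}  B2 = {3, 5, 8, 9}  B3 = {4, 5, 8, 9}  B4 = {2, 5, 8, 9}  B5 = {0, 1, 3, 8}  B6 = {3, 6, 8, 9}  B7 = {0, 3, 7, 8}
Tree: B1–B2, B2–B3, B3–B4, B1–B5, B1–B6, B5–B7

Every bag has size at most 4, so the width is 4 − 1 = 3 and tw(G) ≤ 3. On the other hand G contains the 4-clique {2, 5, 8, 9}. A clique must lie in a single bag of any decomposition, so no decomposition can have width below 3. Combining the bounds, tw(G) = 3.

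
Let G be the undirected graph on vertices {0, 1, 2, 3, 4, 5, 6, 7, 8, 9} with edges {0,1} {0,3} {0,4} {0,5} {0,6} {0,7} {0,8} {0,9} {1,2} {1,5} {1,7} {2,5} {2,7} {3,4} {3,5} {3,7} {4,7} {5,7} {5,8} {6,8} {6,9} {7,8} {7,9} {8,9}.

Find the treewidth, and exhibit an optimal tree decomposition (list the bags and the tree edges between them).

The largest bag has 4 vertices, giving width 3; this decomposition certifies tw(G) ≤ 3. On the other hand G contains the 4-clique {0, 6, 8, 9}. A clique must lie in a single bag of any decomposition, so no decomposition can have width below 3. The upper and lower bounds meet at 3, so that is the treewidth.

Treewidth 3.
Bags: B1 = {0, 5, 7, 8}  B2 = {0, 1, 5, 7}  B3 = {0, 7, 8, 9}  B4 = {1, 2, 5, 7}  B5 = {0, 6, 8, 9}  B6 = {0, 3, 5, 7}  B7 = {0, 3, 4, 7}
Tree: B1–B2, B1–B3, B2–B4, B3–B5, B1–B6, B6–B7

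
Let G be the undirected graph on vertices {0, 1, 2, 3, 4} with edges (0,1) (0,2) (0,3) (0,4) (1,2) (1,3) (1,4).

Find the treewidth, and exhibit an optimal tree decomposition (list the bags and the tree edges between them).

The largest bag has 3 vertices, giving width 2; this decomposition certifies tw(G) ≤ 2. Conversely, {0, 1, 2} is a clique of size 3, and the vertices of any clique must share a bag in every tree decomposition; so some bag has ≥ 3 vertices and tw(G) ≥ 2. Hence tw(G) = 2 exactly.

Treewidth 2.
Bags: B1 = {0, 1, 3}  B2 = {0, 1, 4}  B3 = {0, 1, 2}
Tree: B1–B2, B2–B3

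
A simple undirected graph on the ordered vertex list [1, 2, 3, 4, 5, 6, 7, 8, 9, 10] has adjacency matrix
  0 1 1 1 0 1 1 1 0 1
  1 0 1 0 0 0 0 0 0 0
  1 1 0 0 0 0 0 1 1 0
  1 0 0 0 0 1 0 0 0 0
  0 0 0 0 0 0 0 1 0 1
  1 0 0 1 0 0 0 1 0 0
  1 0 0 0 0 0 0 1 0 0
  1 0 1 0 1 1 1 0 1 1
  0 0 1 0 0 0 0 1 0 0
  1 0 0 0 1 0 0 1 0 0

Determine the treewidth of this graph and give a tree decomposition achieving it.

Each bag holds 3 vertices, so the decomposition has width 2, which upper-bounds the treewidth. On the other hand G contains the 3-clique {1, 8, 10}. A clique must lie in a single bag of any decomposition, so no decomposition can have width below 2. Combining the bounds, tw(G) = 2.

Treewidth 2.
Bags: B1 = {1, 6, 8}  B2 = {1, 4, 6}  B3 = {1, 7, 8}  B4 = {1, 3, 8}  B5 = {3, 8, 9}  B6 = {1, 8, 10}  B7 = {5, 8, 10}  B8 = {1, 2, 3}
Tree: B1–B2, B1–B3, B1–B4, B4–B5, B3–B6, B6–B7, B4–B8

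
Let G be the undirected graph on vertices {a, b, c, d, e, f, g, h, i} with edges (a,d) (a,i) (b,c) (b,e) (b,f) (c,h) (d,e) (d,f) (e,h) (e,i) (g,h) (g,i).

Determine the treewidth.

3

A width-3 tree decomposition is:
Bags: B1 = {a, g, h, i}  B2 = {a, e, h, i}  B3 = {a, d, e, h}  B4 = {c, d, e, h}  B5 = {b, c, d, e}  B6 = {b, c, d, f}
Tree: B1–B2, B2–B3, B3–B4, B4–B5, B5–B6
Each bag holds 4 vertices, so the decomposition has width 3, which upper-bounds the treewidth. For the lower bound: the 4 vertex sets {a,g,i}, {h}, {e}, {b,c,d,f} are disjoint, each induces a connected subgraph, and every pair is joined by at least one edge of G. Contracting each set to a single vertex therefore yields K_{4} as a minor, and since treewidth is minor-monotone, tw(G) ≥ tw(K_{4}) = 3. Combining the bounds, tw(G) = 3.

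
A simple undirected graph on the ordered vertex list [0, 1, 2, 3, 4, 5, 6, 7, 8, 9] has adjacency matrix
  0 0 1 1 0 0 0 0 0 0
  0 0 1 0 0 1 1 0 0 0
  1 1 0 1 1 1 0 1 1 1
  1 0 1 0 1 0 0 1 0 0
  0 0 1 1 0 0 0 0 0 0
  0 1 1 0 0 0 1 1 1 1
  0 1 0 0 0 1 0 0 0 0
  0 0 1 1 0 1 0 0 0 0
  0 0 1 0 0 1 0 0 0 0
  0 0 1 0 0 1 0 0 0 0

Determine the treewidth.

2

A width-2 tree decomposition is:
Bags: B1 = {2, 3, 7}  B2 = {2, 5, 7}  B3 = {1, 2, 5}  B4 = {2, 5, 8}  B5 = {1, 5, 6}  B6 = {2, 5, 9}  B7 = {2, 3, 4}  B8 = {0, 2, 3}
Tree: B1–B2, B2–B3, B2–B4, B3–B5, B4–B6, B1–B7, B7–B8
Every bag has size at most 3, so the width is 3 − 1 = 2 and tw(G) ≤ 2. On the other hand G contains the 3-clique {0, 2, 3}. A clique must lie in a single bag of any decomposition, so no decomposition can have width below 2. Hence tw(G) = 2 exactly.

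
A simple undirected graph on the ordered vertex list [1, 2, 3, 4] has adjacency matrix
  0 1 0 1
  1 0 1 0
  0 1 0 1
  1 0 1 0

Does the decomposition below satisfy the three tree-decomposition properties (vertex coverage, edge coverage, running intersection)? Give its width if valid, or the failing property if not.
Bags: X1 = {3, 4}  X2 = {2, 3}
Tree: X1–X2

A tree decomposition must satisfy three properties: every vertex lies in some bag; for every edge, both endpoints lie together in some bag; and for every vertex, the bags containing it form a connected subtree. Here vertex 1 appears in no bag, so the decomposition is invalid.

No — vertex 1 appears in no bag.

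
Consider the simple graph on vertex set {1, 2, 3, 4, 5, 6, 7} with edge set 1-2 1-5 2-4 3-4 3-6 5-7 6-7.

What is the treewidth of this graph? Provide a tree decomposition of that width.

Every bag has size at most 3, so the width is 3 − 1 = 2 and tw(G) ≤ 2. For the lower bound, G contains the cycle 2–4–3–6–7–5–1–2, so G is not a forest; only forests have treewidth ≤ 1, hence tw(G) ≥ 2. Hence tw(G) = 2 exactly.

Treewidth 2.
One optimal decomposition is:
Bags: B1 = {2, 3, 4}  B2 = {2, 3, 6}  B3 = {2, 6, 7}  B4 = {2, 5, 7}  B5 = {1, 2, 5}
Tree: B1–B2, B2–B3, B3–B4, B4–B5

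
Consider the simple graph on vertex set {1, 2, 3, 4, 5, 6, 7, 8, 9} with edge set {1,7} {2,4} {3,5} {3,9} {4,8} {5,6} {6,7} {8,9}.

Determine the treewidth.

1

A width-1 tree decomposition is:
Bags: B1 = {2, 4}  B2 = {4, 8}  B3 = {8, 9}  B4 = {3, 9}  B5 = {3, 5}  B6 = {5, 6}  B7 = {6, 7}  B8 = {1, 7}
Tree: B1–B2, B2–B3, B3–B4, B4–B5, B5–B6, B6–B7, B7–B8
The largest bag has 2 vertices, giving width 1; this decomposition certifies tw(G) ≤ 1. G has an edge, so its treewidth is at least 1. Combining the bounds, tw(G) = 1.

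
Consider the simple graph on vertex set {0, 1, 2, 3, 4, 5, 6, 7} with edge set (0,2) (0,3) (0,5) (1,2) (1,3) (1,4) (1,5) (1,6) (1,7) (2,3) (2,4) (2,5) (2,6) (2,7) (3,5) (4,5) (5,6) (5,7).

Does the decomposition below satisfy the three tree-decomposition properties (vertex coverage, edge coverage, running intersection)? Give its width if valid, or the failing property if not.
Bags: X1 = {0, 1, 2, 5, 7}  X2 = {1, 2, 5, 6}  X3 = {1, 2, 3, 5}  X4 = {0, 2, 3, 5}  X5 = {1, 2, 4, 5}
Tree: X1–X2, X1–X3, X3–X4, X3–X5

No — bags containing vertex 0 are not connected in the tree.

A tree decomposition must satisfy three properties: every vertex lies in some bag; for every edge, both endpoints lie together in some bag; and for every vertex, the bags containing it form a connected subtree. Here bags containing vertex 0 are not connected in the tree, so the decomposition is invalid.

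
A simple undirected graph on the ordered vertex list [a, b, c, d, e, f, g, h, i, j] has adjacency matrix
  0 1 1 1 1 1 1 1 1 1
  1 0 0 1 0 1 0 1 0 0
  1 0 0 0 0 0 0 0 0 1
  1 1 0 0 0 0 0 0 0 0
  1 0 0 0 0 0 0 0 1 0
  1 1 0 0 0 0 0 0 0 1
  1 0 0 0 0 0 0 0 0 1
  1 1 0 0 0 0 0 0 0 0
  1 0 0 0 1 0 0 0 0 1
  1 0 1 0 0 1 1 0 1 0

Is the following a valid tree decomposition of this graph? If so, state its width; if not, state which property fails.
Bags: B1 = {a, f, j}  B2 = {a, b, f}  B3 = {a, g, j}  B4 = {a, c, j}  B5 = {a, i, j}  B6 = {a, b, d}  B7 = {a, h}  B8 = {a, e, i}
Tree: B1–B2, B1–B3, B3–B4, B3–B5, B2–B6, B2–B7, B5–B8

No — edge (b,h) lies in no bag.

A tree decomposition must satisfy three properties: every vertex lies in some bag; for every edge, both endpoints lie together in some bag; and for every vertex, the bags containing it form a connected subtree. Here edge (b,h) lies in no bag, so the decomposition is invalid.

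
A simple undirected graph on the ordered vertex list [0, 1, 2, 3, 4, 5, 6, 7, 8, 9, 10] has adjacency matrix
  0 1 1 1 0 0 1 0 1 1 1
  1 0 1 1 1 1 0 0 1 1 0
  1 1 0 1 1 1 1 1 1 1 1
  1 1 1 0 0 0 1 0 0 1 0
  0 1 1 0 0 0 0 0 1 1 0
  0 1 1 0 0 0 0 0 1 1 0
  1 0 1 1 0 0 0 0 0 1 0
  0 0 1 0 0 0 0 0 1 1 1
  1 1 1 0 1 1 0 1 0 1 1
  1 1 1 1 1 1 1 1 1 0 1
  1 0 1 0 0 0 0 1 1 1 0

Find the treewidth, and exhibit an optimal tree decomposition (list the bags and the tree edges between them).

Treewidth 4.
One optimal decomposition is:
Bags: B1 = {0, 2, 8, 9, 10}  B2 = {0, 1, 2, 8, 9}  B3 = {0, 1, 2, 3, 9}  B4 = {2, 7, 8, 9, 10}  B5 = {0, 2, 3, 6, 9}  B6 = {1, 2, 5, 8, 9}  B7 = {1, 2, 4, 8, 9}
Tree: B1–B2, B2–B3, B1–B4, B3–B5, B2–B6, B2–B7

The largest bag has 5 vertices, giving width 4; this decomposition certifies tw(G) ≤ 4. On the other hand G contains the 5-clique {0, 1, 2, 8, 9}. A clique must lie in a single bag of any decomposition, so no decomposition can have width below 4. Therefore the treewidth is 4.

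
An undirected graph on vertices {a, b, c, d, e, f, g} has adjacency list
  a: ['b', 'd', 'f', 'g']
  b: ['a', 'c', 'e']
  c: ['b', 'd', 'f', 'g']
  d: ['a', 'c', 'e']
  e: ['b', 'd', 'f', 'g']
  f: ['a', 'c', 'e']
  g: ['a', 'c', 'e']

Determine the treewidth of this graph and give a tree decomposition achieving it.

Treewidth 3.
Bags: B1 = {a, b, c, e}  B2 = {a, c, e, f}  B3 = {a, c, e, g}  B4 = {a, c, d, e}
Tree: B1–B2, B2–B3, B3–B4

The largest bag has 4 vertices, giving width 3; this decomposition certifies tw(G) ≤ 3. For the lower bound: the 4 vertex sets {b,e}, {a,f}, {c}, {g} are disjoint, each induces a connected subgraph, and every pair is joined by at least one edge of G. Contracting each set to a single vertex therefore yields K_{4} as a minor, and since treewidth is minor-monotone, tw(G) ≥ tw(K_{4}) = 3. Combining the bounds, tw(G) = 3.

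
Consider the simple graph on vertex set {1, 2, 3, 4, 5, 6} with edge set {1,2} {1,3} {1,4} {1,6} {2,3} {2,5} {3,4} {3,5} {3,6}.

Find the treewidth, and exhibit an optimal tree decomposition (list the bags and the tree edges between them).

Treewidth 2.
One optimal decomposition is:
Bags: B1 = {1, 2, 3}  B2 = {1, 3, 6}  B3 = {1, 3, 4}  B4 = {2, 3, 5}
Tree: B1–B2, B2–B3, B1–B4

Each bag holds 3 vertices, so the decomposition has width 2, which upper-bounds the treewidth. For the lower bound, the 3 vertices {1, 2, 3} are pairwise adjacent, and any tree decomposition puts a clique entirely inside one bag — forcing width ≥ 2. Hence tw(G) = 2 exactly.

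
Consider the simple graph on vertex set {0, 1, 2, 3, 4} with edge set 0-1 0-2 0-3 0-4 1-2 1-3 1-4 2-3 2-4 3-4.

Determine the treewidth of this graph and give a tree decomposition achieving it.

Treewidth 4.
Bags: B1 = {0, 1, 2, 3, 4}
Tree: (single bag)

A single bag containing all 5 vertices is trivially a valid decomposition of width 4. For the lower bound, the 5 vertices {0, 1, 2, 3, 4} are pairwise adjacent, and any tree decomposition puts a clique entirely inside one bag — forcing width ≥ 4. Therefore the treewidth is 4.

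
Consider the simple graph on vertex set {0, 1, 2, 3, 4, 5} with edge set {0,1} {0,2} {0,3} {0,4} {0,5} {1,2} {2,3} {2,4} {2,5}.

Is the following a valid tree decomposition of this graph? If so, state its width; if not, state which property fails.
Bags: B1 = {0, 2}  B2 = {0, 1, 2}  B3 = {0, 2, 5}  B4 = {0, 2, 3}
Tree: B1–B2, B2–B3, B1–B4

No — vertex 4 appears in no bag.

A tree decomposition must satisfy three properties: every vertex lies in some bag; for every edge, both endpoints lie together in some bag; and for every vertex, the bags containing it form a connected subtree. Here vertex 4 appears in no bag, so the decomposition is invalid.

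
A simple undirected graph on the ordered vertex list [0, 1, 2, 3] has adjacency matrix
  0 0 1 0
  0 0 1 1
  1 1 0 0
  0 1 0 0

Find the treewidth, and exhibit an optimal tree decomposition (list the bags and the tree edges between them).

Every bag has size at most 2, so the width is 2 − 1 = 1 and tw(G) ≤ 1. Any graph with an edge has treewidth ≥ 1, and G has the edge 3–1. Combining the bounds, tw(G) = 1.

Treewidth 1.
One optimal decomposition is:
Bags: B1 = {1, 3}  B2 = {1, 2}  B3 = {0, 2}
Tree: B1–B2, B2–B3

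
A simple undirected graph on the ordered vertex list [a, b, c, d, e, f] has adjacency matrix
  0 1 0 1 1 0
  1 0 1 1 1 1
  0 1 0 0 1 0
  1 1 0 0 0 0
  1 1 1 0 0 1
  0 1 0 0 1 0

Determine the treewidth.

A width-2 tree decomposition is:
Bags: B1 = {a, b, e}  B2 = {b, e, f}  B3 = {a, b, d}  B4 = {b, c, e}
Tree: B1–B2, B1–B3, B2–B4
The largest bag has 3 vertices, giving width 2; this decomposition certifies tw(G) ≤ 2. For the lower bound, the 3 vertices {a, b, d} are pairwise adjacent, and any tree decomposition puts a clique entirely inside one bag — forcing width ≥ 2. The upper and lower bounds meet at 2, so that is the treewidth.

2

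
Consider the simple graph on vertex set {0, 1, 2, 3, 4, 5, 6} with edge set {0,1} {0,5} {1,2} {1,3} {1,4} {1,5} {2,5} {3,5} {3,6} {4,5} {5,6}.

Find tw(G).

2

A width-2 tree decomposition is:
Bags: B1 = {3, 5, 6}  B2 = {1, 3, 5}  B3 = {0, 1, 5}  B4 = {1, 2, 5}  B5 = {1, 4, 5}
Tree: B1–B2, B2–B3, B2–B4, B3–B5
Each bag holds 3 vertices, so the decomposition has width 2, which upper-bounds the treewidth. For the lower bound, the 3 vertices {0, 1, 5} are pairwise adjacent, and any tree decomposition puts a clique entirely inside one bag — forcing width ≥ 2. Combining the bounds, tw(G) = 2.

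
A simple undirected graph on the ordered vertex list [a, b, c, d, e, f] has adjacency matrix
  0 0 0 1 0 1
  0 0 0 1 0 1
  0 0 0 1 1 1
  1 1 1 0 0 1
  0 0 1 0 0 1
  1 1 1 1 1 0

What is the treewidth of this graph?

2

A width-2 tree decomposition is:
Bags: B1 = {b, d, f}  B2 = {a, d, f}  B3 = {c, d, f}  B4 = {c, e, f}
Tree: B1–B2, B2–B3, B3–B4
Each bag holds 3 vertices, so the decomposition has width 2, which upper-bounds the treewidth. Conversely, {c, d, f} is a clique of size 3, and the vertices of any clique must share a bag in every tree decomposition; so some bag has ≥ 3 vertices and tw(G) ≥ 2. Hence tw(G) = 2 exactly.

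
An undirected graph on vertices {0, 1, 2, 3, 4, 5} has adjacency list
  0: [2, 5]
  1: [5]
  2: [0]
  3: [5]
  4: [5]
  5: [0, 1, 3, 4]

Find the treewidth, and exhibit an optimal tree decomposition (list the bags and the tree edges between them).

Treewidth 1.
One such decomposition:
Bags: B1 = {4, 5}  B2 = {0, 5}  B3 = {1, 5}  B4 = {3, 5}  B5 = {0, 2}
Tree: B1–B2, B1–B3, B1–B4, B2–B5

Each bag holds 2 vertices, so the decomposition has width 1, which upper-bounds the treewidth. G has an edge, so its treewidth is at least 1. Combining the bounds, tw(G) = 1.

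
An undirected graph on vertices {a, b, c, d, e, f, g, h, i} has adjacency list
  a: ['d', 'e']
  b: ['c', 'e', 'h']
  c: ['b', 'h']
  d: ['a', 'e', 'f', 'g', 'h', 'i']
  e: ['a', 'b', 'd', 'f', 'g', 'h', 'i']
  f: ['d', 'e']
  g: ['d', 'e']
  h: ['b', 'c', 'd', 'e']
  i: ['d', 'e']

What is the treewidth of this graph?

2

A width-2 tree decomposition is:
Bags: B1 = {d, e, h}  B2 = {b, e, h}  B3 = {a, d, e}  B4 = {d, e, i}  B5 = {b, c, h}  B6 = {d, e, f}  B7 = {d, e, g}
Tree: B1–B2, B1–B3, B3–B4, B2–B5, B1–B6, B4–B7
Every bag has size at most 3, so the width is 3 − 1 = 2 and tw(G) ≤ 2. For the lower bound, the 3 vertices {d, e, f} are pairwise adjacent, and any tree decomposition puts a clique entirely inside one bag — forcing width ≥ 2. Hence tw(G) = 2 exactly.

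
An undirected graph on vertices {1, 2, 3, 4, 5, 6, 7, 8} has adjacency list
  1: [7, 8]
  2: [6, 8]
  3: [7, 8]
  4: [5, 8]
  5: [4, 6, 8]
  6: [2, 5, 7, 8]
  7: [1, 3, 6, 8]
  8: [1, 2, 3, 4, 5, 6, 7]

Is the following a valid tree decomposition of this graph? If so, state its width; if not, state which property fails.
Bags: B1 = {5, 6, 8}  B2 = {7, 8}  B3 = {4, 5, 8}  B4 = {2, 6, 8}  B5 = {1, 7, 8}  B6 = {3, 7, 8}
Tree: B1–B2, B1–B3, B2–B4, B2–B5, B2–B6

No — edge (6,7) lies in no bag.

A tree decomposition must satisfy three properties: every vertex lies in some bag; for every edge, both endpoints lie together in some bag; and for every vertex, the bags containing it form a connected subtree. Here edge (6,7) lies in no bag, so the decomposition is invalid.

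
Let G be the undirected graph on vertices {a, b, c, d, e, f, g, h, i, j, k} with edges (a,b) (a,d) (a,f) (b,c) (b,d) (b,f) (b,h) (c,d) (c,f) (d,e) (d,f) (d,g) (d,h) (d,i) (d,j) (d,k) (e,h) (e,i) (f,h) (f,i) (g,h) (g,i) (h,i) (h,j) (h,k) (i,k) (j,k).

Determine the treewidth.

3

A width-3 tree decomposition is:
Bags: B1 = {d, f, h, i}  B2 = {d, e, h, i}  B3 = {b, d, f, h}  B4 = {d, g, h, i}  B5 = {a, b, d, f}  B6 = {d, h, i, k}  B7 = {b, c, d, f}  B8 = {d, h, j, k}
Tree: B1–B2, B1–B3, B1–B4, B3–B5, B4–B6, B3–B7, B6–B8
Every bag has size at most 4, so the width is 4 − 1 = 3 and tw(G) ≤ 3. For the lower bound, the 4 vertices {d, h, j, k} are pairwise adjacent, and any tree decomposition puts a clique entirely inside one bag — forcing width ≥ 3. Combining the bounds, tw(G) = 3.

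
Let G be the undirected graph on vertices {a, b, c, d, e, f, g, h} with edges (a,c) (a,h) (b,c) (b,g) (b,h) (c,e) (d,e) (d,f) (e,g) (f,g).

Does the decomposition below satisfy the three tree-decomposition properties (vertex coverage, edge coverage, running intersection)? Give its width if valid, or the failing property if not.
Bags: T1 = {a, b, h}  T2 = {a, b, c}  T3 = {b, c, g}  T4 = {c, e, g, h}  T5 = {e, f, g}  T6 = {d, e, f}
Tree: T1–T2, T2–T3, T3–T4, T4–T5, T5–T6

No — bags containing vertex h are not connected in the tree.

A tree decomposition must satisfy three properties: every vertex lies in some bag; for every edge, both endpoints lie together in some bag; and for every vertex, the bags containing it form a connected subtree. Here bags containing vertex h are not connected in the tree, so the decomposition is invalid.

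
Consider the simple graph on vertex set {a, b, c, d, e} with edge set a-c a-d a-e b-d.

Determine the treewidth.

1

A width-1 tree decomposition is:
Bags: B1 = {a, d}  B2 = {a, c}  B3 = {a, e}  B4 = {b, d}
Tree: B1–B2, B1–B3, B1–B4
The largest bag has 2 vertices, giving width 1; this decomposition certifies tw(G) ≤ 1. Since G has at least one edge (e.g. a–d), it is not an edgeless graph, so tw(G) ≥ 1. The upper and lower bounds meet at 1, so that is the treewidth.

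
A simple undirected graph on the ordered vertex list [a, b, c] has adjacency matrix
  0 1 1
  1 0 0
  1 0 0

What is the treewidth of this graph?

1

A width-1 tree decomposition is:
Bags: B1 = {a, c}  B2 = {a, b}
Tree: B1–B2
The largest bag has 2 vertices, giving width 1; this decomposition certifies tw(G) ≤ 1. Since G has at least one edge (e.g. a–c), it is not an edgeless graph, so tw(G) ≥ 1. Combining the bounds, tw(G) = 1.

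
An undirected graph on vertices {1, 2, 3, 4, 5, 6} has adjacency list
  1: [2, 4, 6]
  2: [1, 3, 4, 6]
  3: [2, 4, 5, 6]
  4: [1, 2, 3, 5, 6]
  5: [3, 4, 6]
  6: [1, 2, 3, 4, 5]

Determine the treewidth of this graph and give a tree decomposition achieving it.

Each bag holds 4 vertices, so the decomposition has width 3, which upper-bounds the treewidth. On the other hand G contains the 4-clique {1, 2, 4, 6}. A clique must lie in a single bag of any decomposition, so no decomposition can have width below 3. Therefore the treewidth is 3.

Treewidth 3.
One optimal decomposition is:
Bags: B1 = {1, 2, 4, 6}  B2 = {2, 3, 4, 6}  B3 = {3, 4, 5, 6}
Tree: B1–B2, B2–B3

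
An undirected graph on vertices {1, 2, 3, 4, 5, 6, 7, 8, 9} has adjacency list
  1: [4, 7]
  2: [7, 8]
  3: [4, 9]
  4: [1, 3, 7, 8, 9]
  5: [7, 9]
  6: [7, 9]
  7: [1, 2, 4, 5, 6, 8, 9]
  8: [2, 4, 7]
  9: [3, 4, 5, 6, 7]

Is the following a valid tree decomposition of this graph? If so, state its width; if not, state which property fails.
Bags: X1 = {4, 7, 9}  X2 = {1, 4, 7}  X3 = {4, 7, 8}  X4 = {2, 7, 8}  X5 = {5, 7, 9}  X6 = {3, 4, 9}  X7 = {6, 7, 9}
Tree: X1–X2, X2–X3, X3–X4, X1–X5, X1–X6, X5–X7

Yes; width 2.

Vertex coverage: the bags together contain {1, 2, 3, 4, 5, 6, 7, 8, 9}, the full vertex set. Edge coverage: each edge of G has both endpoints in at least one bag. Running intersection: for every vertex, the bags containing it form a connected subtree. All three properties hold, so this is a valid tree decomposition of width max|bag| − 1 = 2, and hence tw(G) ≤ 2.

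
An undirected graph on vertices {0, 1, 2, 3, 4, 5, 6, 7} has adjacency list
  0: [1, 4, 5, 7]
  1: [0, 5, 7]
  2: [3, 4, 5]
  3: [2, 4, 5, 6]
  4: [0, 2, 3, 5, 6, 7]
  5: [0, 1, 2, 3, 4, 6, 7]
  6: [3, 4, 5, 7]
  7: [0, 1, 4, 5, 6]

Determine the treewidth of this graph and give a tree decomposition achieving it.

Each bag holds 4 vertices, so the decomposition has width 3, which upper-bounds the treewidth. For the lower bound, the 4 vertices {0, 1, 5, 7} are pairwise adjacent, and any tree decomposition puts a clique entirely inside one bag — forcing width ≥ 3. Combining the bounds, tw(G) = 3.

Treewidth 3.
One such decomposition:
Bags: B1 = {0, 4, 5, 7}  B2 = {4, 5, 6, 7}  B3 = {3, 4, 5, 6}  B4 = {0, 1, 5, 7}  B5 = {2, 3, 4, 5}
Tree: B1–B2, B2–B3, B1–B4, B3–B5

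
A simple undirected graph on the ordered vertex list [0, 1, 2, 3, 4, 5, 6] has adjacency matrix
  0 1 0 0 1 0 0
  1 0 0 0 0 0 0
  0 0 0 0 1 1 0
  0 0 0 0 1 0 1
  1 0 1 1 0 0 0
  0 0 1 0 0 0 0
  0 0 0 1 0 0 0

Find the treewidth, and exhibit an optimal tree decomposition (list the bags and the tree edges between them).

Treewidth 1.
One such decomposition:
Bags: B1 = {0, 4}  B2 = {2, 4}  B3 = {3, 4}  B4 = {3, 6}  B5 = {0, 1}  B6 = {2, 5}
Tree: B1–B2, B2–B3, B3–B4, B1–B5, B2–B6

The largest bag has 2 vertices, giving width 1; this decomposition certifies tw(G) ≤ 1. Any graph with an edge has treewidth ≥ 1, and G has the edge 0–4. Therefore the treewidth is 1.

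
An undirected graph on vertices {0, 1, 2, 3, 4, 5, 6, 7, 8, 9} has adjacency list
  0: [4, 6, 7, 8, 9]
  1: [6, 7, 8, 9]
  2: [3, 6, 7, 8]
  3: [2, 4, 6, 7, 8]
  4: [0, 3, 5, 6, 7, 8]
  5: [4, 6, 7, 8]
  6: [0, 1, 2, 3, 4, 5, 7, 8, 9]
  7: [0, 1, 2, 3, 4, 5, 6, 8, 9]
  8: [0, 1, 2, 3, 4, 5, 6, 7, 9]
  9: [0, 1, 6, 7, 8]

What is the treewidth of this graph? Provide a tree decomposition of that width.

Treewidth 4.
One such decomposition:
Bags: B1 = {0, 6, 7, 8, 9}  B2 = {0, 4, 6, 7, 8}  B3 = {4, 5, 6, 7, 8}  B4 = {1, 6, 7, 8, 9}  B5 = {3, 4, 6, 7, 8}  B6 = {2, 3, 6, 7, 8}
Tree: B1–B2, B2–B3, B1–B4, B2–B5, B5–B6

The largest bag has 5 vertices, giving width 4; this decomposition certifies tw(G) ≤ 4. Conversely, {1, 6, 7, 8, 9} is a clique of size 5, and the vertices of any clique must share a bag in every tree decomposition; so some bag has ≥ 5 vertices and tw(G) ≥ 4. Hence tw(G) = 4 exactly.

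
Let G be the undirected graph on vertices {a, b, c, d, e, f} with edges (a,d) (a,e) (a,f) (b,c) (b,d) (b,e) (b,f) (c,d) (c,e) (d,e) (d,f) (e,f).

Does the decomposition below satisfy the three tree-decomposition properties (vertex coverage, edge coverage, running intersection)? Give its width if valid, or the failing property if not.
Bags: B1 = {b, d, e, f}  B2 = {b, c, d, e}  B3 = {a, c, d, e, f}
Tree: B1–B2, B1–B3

A tree decomposition must satisfy three properties: every vertex lies in some bag; for every edge, both endpoints lie together in some bag; and for every vertex, the bags containing it form a connected subtree. Here bags containing vertex c are not connected in the tree, so the decomposition is invalid.

No — bags containing vertex c are not connected in the tree.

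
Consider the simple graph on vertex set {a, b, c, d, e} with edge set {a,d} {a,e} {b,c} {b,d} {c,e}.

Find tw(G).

2

A width-2 tree decomposition is:
Bags: B1 = {b, c, d}  B2 = {c, d, e}  B3 = {a, d, e}
Tree: B1–B2, B2–B3
Each bag holds 3 vertices, so the decomposition has width 2, which upper-bounds the treewidth. The edges d–b–c–e–a–d form a cycle, so G is not a tree and its treewidth is at least 2. Hence tw(G) = 2 exactly.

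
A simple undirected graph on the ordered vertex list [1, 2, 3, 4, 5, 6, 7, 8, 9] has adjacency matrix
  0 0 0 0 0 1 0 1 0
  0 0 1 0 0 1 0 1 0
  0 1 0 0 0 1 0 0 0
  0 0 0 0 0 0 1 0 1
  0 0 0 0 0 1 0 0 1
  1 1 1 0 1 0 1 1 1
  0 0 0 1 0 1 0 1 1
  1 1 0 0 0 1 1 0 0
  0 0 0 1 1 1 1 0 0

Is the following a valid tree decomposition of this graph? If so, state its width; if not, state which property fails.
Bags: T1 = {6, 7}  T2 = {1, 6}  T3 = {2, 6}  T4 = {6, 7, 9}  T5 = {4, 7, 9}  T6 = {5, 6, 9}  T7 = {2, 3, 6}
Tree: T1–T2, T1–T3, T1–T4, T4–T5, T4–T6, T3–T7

No — vertex 8 appears in no bag.

A tree decomposition must satisfy three properties: every vertex lies in some bag; for every edge, both endpoints lie together in some bag; and for every vertex, the bags containing it form a connected subtree. Here vertex 8 appears in no bag, so the decomposition is invalid.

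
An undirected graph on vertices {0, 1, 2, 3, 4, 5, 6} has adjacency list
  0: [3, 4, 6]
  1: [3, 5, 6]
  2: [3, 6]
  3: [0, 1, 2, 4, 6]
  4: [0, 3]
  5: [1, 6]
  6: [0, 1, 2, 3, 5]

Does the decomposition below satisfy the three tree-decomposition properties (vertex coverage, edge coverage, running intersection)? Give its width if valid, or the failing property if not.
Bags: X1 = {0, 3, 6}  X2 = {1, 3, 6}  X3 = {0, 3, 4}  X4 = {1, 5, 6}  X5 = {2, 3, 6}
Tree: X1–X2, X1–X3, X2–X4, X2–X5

Yes; width 2.

Vertex coverage: the bags together contain {0, 1, 2, 3, 4, 5, 6}, the full vertex set. Edge coverage: each edge of G has both endpoints in at least one bag. Running intersection: for every vertex, the bags containing it form a connected subtree. All three properties hold, so this is a valid tree decomposition of width max|bag| − 1 = 2, and hence tw(G) ≤ 2.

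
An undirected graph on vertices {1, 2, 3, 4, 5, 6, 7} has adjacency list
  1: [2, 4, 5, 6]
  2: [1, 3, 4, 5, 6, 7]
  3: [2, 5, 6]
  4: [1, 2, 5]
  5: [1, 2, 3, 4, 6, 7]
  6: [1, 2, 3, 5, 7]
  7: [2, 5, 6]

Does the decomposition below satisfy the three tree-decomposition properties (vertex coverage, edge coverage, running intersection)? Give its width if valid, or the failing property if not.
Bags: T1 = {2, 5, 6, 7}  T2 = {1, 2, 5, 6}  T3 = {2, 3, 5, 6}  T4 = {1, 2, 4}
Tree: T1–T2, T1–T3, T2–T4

A tree decomposition must satisfy three properties: every vertex lies in some bag; for every edge, both endpoints lie together in some bag; and for every vertex, the bags containing it form a connected subtree. Here edge (5,4) lies in no bag, so the decomposition is invalid.

No — edge (5,4) lies in no bag.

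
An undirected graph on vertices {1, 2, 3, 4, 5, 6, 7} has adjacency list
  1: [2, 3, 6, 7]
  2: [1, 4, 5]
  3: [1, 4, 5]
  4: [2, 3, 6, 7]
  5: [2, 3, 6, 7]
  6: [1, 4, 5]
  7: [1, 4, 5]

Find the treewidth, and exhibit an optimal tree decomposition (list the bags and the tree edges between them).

Treewidth 3.
One optimal decomposition is:
Bags: B1 = {1, 4, 5, 6}  B2 = {1, 2, 4, 5}  B3 = {1, 4, 5, 7}  B4 = {1, 3, 4, 5}
Tree: B1–B2, B2–B3, B3–B4

Every bag has size at most 4, so the width is 4 − 1 = 3 and tw(G) ≤ 3. For the lower bound: the 4 vertex sets {1,6}, {2,4}, {5}, {7} are disjoint, each induces a connected subgraph, and every pair is joined by at least one edge of G. Contracting each set to a single vertex therefore yields K_{4} as a minor, and since treewidth is minor-monotone, tw(G) ≥ tw(K_{4}) = 3. The upper and lower bounds meet at 3, so that is the treewidth.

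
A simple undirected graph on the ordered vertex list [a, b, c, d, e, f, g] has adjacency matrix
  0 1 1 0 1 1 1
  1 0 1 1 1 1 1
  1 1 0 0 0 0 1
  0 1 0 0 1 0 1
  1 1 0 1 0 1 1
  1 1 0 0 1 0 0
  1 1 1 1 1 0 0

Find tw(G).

3

A width-3 tree decomposition is:
Bags: B1 = {a, b, e, g}  B2 = {b, d, e, g}  B3 = {a, b, e, f}  B4 = {a, b, c, g}
Tree: B1–B2, B1–B3, B1–B4
The largest bag has 4 vertices, giving width 3; this decomposition certifies tw(G) ≤ 3. On the other hand G contains the 4-clique {b, d, e, g}. A clique must lie in a single bag of any decomposition, so no decomposition can have width below 3. Therefore the treewidth is 3.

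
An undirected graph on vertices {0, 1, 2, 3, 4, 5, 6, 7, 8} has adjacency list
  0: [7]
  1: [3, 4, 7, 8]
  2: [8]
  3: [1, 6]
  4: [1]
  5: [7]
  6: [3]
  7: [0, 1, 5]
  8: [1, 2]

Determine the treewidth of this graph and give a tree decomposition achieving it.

Treewidth 1.
Bags: B1 = {1, 3}  B2 = {1, 7}  B3 = {3, 6}  B4 = {1, 4}  B5 = {0, 7}  B6 = {1, 8}  B7 = {2, 8}  B8 = {5, 7}
Tree: B1–B2, B1–B3, B1–B4, B2–B5, B1–B6, B6–B7, B5–B8

Each bag holds 2 vertices, so the decomposition has width 1, which upper-bounds the treewidth. Since G has at least one edge (e.g. 1–3), it is not an edgeless graph, so tw(G) ≥ 1. The upper and lower bounds meet at 1, so that is the treewidth.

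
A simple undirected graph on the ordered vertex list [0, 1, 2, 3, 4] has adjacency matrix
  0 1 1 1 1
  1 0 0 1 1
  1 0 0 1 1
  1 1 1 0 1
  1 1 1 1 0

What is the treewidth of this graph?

A width-3 tree decomposition is:
Bags: B1 = {0, 1, 3, 4}  B2 = {0, 2, 3, 4}
Tree: B1–B2
Every bag has size at most 4, so the width is 4 − 1 = 3 and tw(G) ≤ 3. Conversely, {0, 1, 3, 4} is a clique of size 4, and the vertices of any clique must share a bag in every tree decomposition; so some bag has ≥ 4 vertices and tw(G) ≥ 3. Therefore the treewidth is 3.

3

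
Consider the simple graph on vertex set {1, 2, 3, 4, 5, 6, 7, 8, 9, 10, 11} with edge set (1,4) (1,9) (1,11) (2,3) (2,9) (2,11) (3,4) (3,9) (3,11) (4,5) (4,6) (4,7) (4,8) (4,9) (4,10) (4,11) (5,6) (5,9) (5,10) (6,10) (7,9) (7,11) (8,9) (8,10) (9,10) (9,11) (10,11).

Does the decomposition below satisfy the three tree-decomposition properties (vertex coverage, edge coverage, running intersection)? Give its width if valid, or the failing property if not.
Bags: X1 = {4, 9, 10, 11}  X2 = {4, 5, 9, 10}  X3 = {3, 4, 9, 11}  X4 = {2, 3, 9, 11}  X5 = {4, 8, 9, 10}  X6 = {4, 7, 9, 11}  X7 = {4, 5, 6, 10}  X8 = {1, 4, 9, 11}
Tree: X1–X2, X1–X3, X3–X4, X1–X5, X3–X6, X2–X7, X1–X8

Yes; width 3.

Checking the three conditions: (i) the bags cover all of {1, 2, 3, 4, 5, 6, 7, 8, 9, 10, 11}; (ii) for each edge, some bag contains both endpoints; (iii) the bags containing any fixed vertex form a subtree. All hold, so the decomposition is valid with width 4 − 1 = 3.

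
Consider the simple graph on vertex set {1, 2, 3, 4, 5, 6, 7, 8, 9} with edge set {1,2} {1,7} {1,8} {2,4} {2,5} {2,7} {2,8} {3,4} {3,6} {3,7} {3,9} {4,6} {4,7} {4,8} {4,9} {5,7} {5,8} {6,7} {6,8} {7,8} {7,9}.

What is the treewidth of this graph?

3

A width-3 tree decomposition is:
Bags: B1 = {2, 4, 7, 8}  B2 = {4, 6, 7, 8}  B3 = {3, 4, 6, 7}  B4 = {3, 4, 7, 9}  B5 = {2, 5, 7, 8}  B6 = {1, 2, 7, 8}
Tree: B1–B2, B2–B3, B3–B4, B1–B5, B1–B6
Each bag holds 4 vertices, so the decomposition has width 3, which upper-bounds the treewidth. Conversely, {1, 2, 7, 8} is a clique of size 4, and the vertices of any clique must share a bag in every tree decomposition; so some bag has ≥ 4 vertices and tw(G) ≥ 3. Hence tw(G) = 3 exactly.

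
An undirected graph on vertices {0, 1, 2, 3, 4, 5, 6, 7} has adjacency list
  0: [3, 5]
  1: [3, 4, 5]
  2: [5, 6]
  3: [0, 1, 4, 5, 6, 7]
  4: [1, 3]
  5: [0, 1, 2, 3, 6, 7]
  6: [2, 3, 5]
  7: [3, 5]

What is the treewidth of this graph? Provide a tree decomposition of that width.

Treewidth 2.
One optimal decomposition is:
Bags: B1 = {3, 5, 6}  B2 = {1, 3, 5}  B3 = {0, 3, 5}  B4 = {1, 3, 4}  B5 = {3, 5, 7}  B6 = {2, 5, 6}
Tree: B1–B2, B2–B3, B2–B4, B3–B5, B1–B6

The largest bag has 3 vertices, giving width 2; this decomposition certifies tw(G) ≤ 2. Conversely, {2, 5, 6} is a clique of size 3, and the vertices of any clique must share a bag in every tree decomposition; so some bag has ≥ 3 vertices and tw(G) ≥ 2. Hence tw(G) = 2 exactly.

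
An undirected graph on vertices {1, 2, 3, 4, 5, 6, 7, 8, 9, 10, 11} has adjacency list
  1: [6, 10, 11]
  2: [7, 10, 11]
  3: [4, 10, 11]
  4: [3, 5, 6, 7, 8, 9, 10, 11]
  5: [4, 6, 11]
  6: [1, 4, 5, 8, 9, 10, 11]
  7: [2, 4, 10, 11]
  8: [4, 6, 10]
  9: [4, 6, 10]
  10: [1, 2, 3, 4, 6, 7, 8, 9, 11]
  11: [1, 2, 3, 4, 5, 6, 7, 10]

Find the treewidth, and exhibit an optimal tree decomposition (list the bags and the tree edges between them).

Every bag has size at most 4, so the width is 4 − 1 = 3 and tw(G) ≤ 3. Conversely, {1, 6, 10, 11} is a clique of size 4, and the vertices of any clique must share a bag in every tree decomposition; so some bag has ≥ 4 vertices and tw(G) ≥ 3. Combining the bounds, tw(G) = 3.

Treewidth 3.
One such decomposition:
Bags: B1 = {4, 6, 10, 11}  B2 = {4, 7, 10, 11}  B3 = {4, 6, 8, 10}  B4 = {4, 6, 9, 10}  B5 = {1, 6, 10, 11}  B6 = {2, 7, 10, 11}  B7 = {3, 4, 10, 11}  B8 = {4, 5, 6, 11}
Tree: B1–B2, B1–B3, B3–B4, B1–B5, B2–B6, B1–B7, B1–B8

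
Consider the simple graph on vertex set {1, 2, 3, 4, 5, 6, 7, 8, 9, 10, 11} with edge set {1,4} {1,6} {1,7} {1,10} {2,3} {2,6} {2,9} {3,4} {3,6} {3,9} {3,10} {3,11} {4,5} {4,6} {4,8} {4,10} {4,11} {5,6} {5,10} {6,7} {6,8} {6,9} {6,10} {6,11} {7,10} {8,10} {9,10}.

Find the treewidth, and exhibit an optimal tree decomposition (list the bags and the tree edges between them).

Every bag has size at most 4, so the width is 4 − 1 = 3 and tw(G) ≤ 3. Conversely, {3, 4, 6, 11} is a clique of size 4, and the vertices of any clique must share a bag in every tree decomposition; so some bag has ≥ 4 vertices and tw(G) ≥ 3. The upper and lower bounds meet at 3, so that is the treewidth.

Treewidth 3.
Bags: B1 = {3, 6, 9, 10}  B2 = {3, 4, 6, 10}  B3 = {1, 4, 6, 10}  B4 = {4, 5, 6, 10}  B5 = {1, 6, 7, 10}  B6 = {4, 6, 8, 10}  B7 = {3, 4, 6, 11}  B8 = {2, 3, 6, 9}
Tree: B1–B2, B2–B3, B3–B4, B3–B5, B4–B6, B2–B7, B1–B8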